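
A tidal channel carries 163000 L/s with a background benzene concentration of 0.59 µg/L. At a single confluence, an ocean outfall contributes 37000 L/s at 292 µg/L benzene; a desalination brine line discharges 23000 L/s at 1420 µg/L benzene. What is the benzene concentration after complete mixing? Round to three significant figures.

195 µg/L

Flow-weighted average: C = (163000·0.5900 + 37000·292.0 + 23000·1420) / 223000 = 43560000/223000 = 195.3 µg/L.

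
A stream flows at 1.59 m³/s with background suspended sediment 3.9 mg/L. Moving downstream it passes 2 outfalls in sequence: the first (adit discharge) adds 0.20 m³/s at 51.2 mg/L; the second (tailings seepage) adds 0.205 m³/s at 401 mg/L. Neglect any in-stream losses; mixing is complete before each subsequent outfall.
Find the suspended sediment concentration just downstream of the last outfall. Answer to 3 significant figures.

Outfall 1: combined Q = 1.790 m³/s; C = (1.590·3.900 + 0.2000·51.20)/1.790 = 9.185 mg/L.
Outfall 2: combined Q = 1.995 m³/s; C = (1.790·9.185 + 0.2050·401.0)/1.995 = 49.45 mg/L.

49.4 mg/L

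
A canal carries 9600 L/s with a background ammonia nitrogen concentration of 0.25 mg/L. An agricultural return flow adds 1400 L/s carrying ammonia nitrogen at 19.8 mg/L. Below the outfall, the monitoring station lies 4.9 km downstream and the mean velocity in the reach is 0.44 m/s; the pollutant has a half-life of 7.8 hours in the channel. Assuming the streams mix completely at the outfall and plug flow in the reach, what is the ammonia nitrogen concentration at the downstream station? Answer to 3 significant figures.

2.08 mg/L

Mixed concentration C = ΣQC/ΣQ = (9600·0.2500 + 1400·19.80) / 11000 = 30120/11000 = 2.738 mg/L.
Travel time t = 4.9·1000 / 0.44 = 11140 s = 3.093 h.
Half-life 7.8 h → k = ln 2 / 7.8 = 0.08887 h⁻¹ = 2.133 d⁻¹.
Decay over the reach: 2.738·exp(−kt) = 2.738·0.7596 = 2.080 mg/L.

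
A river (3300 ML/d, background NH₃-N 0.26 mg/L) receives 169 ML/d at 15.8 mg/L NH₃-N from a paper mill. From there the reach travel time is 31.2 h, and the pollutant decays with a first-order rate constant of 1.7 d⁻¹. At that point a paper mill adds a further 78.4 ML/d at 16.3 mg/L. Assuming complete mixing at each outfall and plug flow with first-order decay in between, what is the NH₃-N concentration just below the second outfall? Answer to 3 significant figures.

Conservation of mass: C = (3300·0.2600 + 169.0·15.80) / 3469 = 3528/3469 = 1.017 mg/L; combined flow 3469 ML/d.
Applying C = C₀e^(−kt): 1.017 × 0.1097 = 0.1116 mg/L.
At the second outfall, C = (3469·0.1116 + 78.40·16.30) / (3469 + 78.40) = 0.4693 mg/L.

0.469 mg/L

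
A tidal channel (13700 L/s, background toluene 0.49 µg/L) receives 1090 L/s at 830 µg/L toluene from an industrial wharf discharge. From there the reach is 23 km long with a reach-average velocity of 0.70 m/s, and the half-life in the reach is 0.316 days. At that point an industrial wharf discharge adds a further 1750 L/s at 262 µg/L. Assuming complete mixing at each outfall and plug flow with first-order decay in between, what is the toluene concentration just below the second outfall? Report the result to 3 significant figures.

51.6 µg/L

Conservation of mass: C = (13700·0.4900 + 1090·830.0) / 14790 = 911400/14790 = 61.62 µg/L; combined flow 14790 L/s.
Travel time t = 23·1000 / 0.70 = 32860 s = 9.127 h.
Half-life 0.316 d → k = ln 2 / 0.316 = 2.194 d⁻¹.
After decay, C = 61.62 × e^(−kt) = 61.62 × 0.4342 = 26.76 µg/L.
Second outfall: C = (14790·26.76 + 1750·262.0)/16540 = 51.65 µg/L.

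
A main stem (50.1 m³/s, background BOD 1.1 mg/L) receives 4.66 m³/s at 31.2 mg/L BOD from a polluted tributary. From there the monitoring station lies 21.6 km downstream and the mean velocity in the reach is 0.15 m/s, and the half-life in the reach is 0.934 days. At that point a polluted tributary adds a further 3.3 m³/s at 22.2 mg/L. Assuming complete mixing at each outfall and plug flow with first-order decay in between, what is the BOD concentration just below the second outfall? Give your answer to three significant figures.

2.26 mg/L

Flow-weighted average: C = (50.10·1.100 + 4.660·31.20) / 54.76 = 200.5/54.76 = 3.661 mg/L; combined flow 54.76 m³/s.
Travel time t = 21.6·1000 / 0.15 = 144000 s = 40.00 h.
Half-life 0.934 d → k = ln 2 / 0.934 = 0.7421 d⁻¹.
First-order decay: C = 3.661·exp(−k·t) = 3.661·0.2903 = 1.063 mg/L.
Second outfall: C = (54.76·1.063 + 3.300·22.20)/58.06 = 2.264 mg/L.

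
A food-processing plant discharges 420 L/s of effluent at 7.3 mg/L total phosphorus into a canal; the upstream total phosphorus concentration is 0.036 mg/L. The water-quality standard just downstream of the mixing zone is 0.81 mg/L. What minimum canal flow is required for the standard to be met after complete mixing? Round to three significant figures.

Set C_mix = 0.81: (Q·0.03600 + 420.0·7.300) / (Q + 420.0) = 0.81
→ Q = 420.0·(7.300 − 0.81)/(0.81 − 0.03600) = 3522 L/s.

3520 L/s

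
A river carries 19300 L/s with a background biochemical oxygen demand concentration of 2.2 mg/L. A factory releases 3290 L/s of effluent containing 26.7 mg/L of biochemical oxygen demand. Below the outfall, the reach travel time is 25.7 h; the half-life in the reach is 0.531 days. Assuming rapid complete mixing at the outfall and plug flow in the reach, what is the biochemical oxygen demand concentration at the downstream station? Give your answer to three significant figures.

Mass balance: C = (19300·2.200 + 3290·26.70) / 22590 = 130300/22590 = 5.768 mg/L.
Half-life 0.531 d → k = ln 2 / 0.531 = 1.305 d⁻¹.
Applying C = C₀e^(−kt): 5.768 × 0.2471 = 1.426 mg/L.

1.43 mg/L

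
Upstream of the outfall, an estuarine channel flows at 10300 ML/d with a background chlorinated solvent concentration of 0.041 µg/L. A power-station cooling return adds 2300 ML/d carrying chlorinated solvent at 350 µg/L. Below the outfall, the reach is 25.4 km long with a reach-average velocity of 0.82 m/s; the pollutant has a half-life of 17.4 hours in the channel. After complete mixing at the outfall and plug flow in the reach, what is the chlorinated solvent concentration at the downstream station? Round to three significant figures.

45.4 µg/L

Flow-weighted average: C = (10300·0.04100 + 2300·350.0) / 12600 = 805400/12600 = 63.92 µg/L.
Travel time t = 25.4·1000 / 0.82 = 30980 s = 8.604 h.
Half-life 17.4 h → k = ln 2 / 17.4 = 0.03984 h⁻¹ = 0.9561 d⁻¹.
Applying C = C₀e^(−kt): 63.92 × 0.7098 = 45.37 µg/L.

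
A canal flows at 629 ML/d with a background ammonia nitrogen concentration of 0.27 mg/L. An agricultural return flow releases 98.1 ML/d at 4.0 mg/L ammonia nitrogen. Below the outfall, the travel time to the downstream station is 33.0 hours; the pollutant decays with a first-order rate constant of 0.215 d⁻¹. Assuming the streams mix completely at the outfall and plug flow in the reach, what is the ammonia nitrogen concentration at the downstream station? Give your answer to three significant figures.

Mass balance: C = (629.0·0.2700 + 98.10·4.000) / 727.1 = 562.2/727.1 = 0.7732 mg/L.
After decay, C = 0.7732 × e^(−kt) = 0.7732 × 0.7441 = 0.5753 mg/L.

0.575 mg/L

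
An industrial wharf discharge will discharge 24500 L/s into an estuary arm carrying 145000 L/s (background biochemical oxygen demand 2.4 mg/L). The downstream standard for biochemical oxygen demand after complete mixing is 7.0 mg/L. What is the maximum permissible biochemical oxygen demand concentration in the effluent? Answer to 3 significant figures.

At the limit, (Qr·Cr + Qe·Cₑ)/(Qr + Qe) = 7.0:
Cₑ = (169500·7.0 − 145000·2.400) / 24500 = 34.22 mg/L.

34.2 mg/L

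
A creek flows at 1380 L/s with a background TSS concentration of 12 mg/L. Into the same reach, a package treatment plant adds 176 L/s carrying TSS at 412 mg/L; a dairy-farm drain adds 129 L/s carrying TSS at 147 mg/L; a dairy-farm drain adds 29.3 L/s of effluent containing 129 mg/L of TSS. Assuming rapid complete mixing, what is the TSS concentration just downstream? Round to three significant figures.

65.2 mg/L

After mixing, C = (1380·12.00 + 176.0·412.0 + 129.0·147.0 + 29.30·129.0) / 1714 = 111800/1714 = 65.22 mg/L.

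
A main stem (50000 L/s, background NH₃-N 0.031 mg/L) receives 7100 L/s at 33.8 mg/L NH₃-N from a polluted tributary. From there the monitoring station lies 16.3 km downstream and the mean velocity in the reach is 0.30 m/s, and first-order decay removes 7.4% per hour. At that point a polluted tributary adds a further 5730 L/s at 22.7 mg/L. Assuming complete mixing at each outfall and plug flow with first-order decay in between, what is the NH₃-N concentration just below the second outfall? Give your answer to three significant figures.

Conservation of mass: C = (50000·0.03100 + 7100·33.80) / 57100 = 241500/57100 = 4.230 mg/L; combined flow 57100 L/s.
Travel time t = 16.3·1000 / 0.30 = 54330 s = 15.09 h.
7.4%/h lost → k = −ln(1 − 0.074) = 0.07688 h⁻¹.
Applying C = C₀e^(−kt): 4.230 × 0.3134 = 1.326 mg/L.
At the second outfall, C = (57100·1.326 + 5730·22.70) / (57100 + 5730) = 3.275 mg/L.

3.27 mg/L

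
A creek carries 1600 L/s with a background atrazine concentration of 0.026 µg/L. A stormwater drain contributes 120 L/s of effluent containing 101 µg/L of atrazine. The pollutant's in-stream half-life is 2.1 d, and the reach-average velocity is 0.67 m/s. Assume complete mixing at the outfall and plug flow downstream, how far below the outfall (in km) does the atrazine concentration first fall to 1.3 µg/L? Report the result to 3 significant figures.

297 km

After mixing, C = (1600·0.02600 + 120.0·101.0) / 1720 = 12160/1720 = 7.071 µg/L.
Half-life 2.1 d → k = ln 2 / 2.1 = 0.3301 d⁻¹.
Set 7.071·exp(−k·t) = 1.3 → t = ln(7.071/1.3)/k = 443300 s = 123.1 h.
Distance = v·t = 0.67·443300 = 297000 m = 297.0 km.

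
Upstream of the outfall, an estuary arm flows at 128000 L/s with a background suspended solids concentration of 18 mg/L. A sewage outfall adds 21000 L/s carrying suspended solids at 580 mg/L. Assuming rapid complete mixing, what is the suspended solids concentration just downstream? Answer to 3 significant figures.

Conservation of mass: C = (128000·18.00 + 21000·580.0) / 149000 = 14480000/149000 = 97.21 mg/L.

97.2 mg/L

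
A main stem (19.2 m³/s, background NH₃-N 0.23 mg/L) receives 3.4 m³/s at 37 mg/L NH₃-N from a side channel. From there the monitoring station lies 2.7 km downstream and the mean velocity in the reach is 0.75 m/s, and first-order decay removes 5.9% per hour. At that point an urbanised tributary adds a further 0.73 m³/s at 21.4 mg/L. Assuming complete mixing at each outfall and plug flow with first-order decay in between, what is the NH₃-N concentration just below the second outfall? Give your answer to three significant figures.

5.92 mg/L

Conservation of mass: C = (19.20·0.2300 + 3.400·37.00) / 22.60 = 130.2/22.60 = 5.762 mg/L; combined flow 22.60 m³/s.
Travel time t = 2.7·1000 / 0.75 = 3600 s = 1.000 h.
5.9%/h lost → k = −ln(1 − 0.059) = 0.06081 h⁻¹.
Applying C = C₀e^(−kt): 5.762 × 0.9410 = 5.422 mg/L.
At the second outfall, C = (22.60·5.422 + 0.7300·21.40) / (22.60 + 0.7300) = 5.922 mg/L.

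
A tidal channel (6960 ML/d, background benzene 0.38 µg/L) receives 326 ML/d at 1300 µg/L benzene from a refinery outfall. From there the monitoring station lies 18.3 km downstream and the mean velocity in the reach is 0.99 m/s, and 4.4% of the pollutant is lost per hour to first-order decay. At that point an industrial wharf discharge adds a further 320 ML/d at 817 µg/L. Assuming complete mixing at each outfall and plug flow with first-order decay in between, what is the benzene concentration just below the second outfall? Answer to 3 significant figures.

78.9 µg/L

Mixed concentration C = ΣQC/ΣQ = (6960·0.3800 + 326.0·1300) / 7286 = 426400/7286 = 58.53 µg/L; combined flow 7286 ML/d.
Travel time t = 18.3·1000 / 0.99 = 18480 s = 5.135 h.
4.4%/h lost → k = −ln(1 − 0.044) = 0.04500 h⁻¹.
First-order decay: C = 58.53·exp(−k·t) = 58.53·0.7937 = 46.45 µg/L.
Second outfall: C = (7286·46.45 + 320.0·817.0)/7606 = 78.87 µg/L.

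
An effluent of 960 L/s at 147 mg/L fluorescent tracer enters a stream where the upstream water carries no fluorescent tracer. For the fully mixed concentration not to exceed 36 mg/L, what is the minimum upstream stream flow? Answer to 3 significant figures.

2960 L/s

Set C_mix = 36: (Q·0 + 960.0·147.0) / (Q + 960.0) = 36
→ Q = 960.0·(147.0 − 36)/(36 − 0) = 2960 L/s.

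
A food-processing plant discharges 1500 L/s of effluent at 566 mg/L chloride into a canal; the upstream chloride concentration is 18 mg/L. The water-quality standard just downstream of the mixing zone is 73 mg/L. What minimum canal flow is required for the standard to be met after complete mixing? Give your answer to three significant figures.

Set C_mix = 73: (Q·18.00 + 1500·566.0) / (Q + 1500) = 73
→ Q = 1500·(566.0 − 73)/(73 − 18.00) = 13450 L/s.

13400 L/s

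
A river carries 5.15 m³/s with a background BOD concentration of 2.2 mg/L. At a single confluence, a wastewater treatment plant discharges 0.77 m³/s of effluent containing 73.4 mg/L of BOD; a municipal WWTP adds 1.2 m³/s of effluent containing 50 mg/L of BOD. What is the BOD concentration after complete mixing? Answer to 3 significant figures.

Conservation of mass: C = (5.150·2.200 + 0.7700·73.40 + 1.200·50.00) / 7.120 = 127.8/7.120 = 17.96 mg/L.

18.0 mg/L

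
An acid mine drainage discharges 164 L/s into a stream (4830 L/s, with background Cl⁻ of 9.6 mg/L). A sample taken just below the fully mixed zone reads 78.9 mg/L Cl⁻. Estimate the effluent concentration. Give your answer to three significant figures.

Mass balance: 4830·9.600 + 164.0·Cₑ = 4994·78.90
→ Cₑ = (4994·78.90 − 4830·9.600) / 164.0 = 2120 mg/L.

2120 mg/L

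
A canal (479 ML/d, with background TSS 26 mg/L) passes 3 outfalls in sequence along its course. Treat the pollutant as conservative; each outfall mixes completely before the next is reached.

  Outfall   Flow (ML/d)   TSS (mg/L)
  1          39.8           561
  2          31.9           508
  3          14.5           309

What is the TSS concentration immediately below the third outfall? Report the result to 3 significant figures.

After outfall 1: Q = 479.0 + 39.80 = 518.8 ML/d; C = (479.0·26.00 + 39.80·561.0)/518.8 = 67.04 mg/L.
After outfall 2: Q = 518.8 + 31.90 = 550.7 ML/d; C = (518.8·67.04 + 31.90·508.0)/550.7 = 92.59 mg/L.
After outfall 3: Q = 550.7 + 14.50 = 565.2 ML/d; C = (550.7·92.59 + 14.50·309.0)/565.2 = 98.14 mg/L.

98.1 mg/L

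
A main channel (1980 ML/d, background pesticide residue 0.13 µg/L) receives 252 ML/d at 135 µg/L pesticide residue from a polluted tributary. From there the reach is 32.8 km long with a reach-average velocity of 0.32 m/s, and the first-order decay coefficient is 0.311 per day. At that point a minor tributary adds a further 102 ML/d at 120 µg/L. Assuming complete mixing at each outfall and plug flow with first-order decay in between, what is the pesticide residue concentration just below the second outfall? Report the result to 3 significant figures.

15.4 µg/L

Mixed concentration C = ΣQC/ΣQ = (1980·0.1300 + 252.0·135.0) / 2232 = 34280/2232 = 15.36 µg/L; combined flow 2232 ML/d.
Travel time t = 32.8·1000 / 0.32 = 102500 s = 28.47 h.
Decay over the reach: 15.36·exp(−kt) = 15.36·0.6915 = 10.62 µg/L.
At the second outfall, C = (2232·10.62 + 102.0·120.0) / (2232 + 102.0) = 15.40 µg/L.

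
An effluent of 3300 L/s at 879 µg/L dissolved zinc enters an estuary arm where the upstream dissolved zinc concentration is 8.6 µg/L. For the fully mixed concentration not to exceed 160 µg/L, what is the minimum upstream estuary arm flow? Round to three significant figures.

Set C_mix = 160: (Q·8.600 + 3300·879.0) / (Q + 3300) = 160
→ Q = 3300·(879.0 − 160)/(160 − 8.600) = 15670 L/s.

15700 L/s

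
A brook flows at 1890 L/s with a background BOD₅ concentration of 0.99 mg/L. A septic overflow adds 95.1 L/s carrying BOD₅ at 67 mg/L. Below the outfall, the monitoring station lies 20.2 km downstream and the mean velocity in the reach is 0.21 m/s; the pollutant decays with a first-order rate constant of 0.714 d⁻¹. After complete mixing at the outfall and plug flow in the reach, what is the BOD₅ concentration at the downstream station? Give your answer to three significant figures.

1.88 mg/L

Mixed concentration C = ΣQC/ΣQ = (1890·0.9900 + 95.10·67.00) / 1985 = 8243/1985 = 4.152 mg/L.
Travel time t = 20.2·1000 / 0.21 = 96190 s = 26.72 h.
After decay, C = 4.152 × e^(−kt) = 4.152 × 0.4516 = 1.875 mg/L.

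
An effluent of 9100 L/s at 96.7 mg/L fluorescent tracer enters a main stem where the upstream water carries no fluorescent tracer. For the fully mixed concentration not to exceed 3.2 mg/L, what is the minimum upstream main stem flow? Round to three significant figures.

Set C_mix = 3.2: (Q·0 + 9100·96.70) / (Q + 9100) = 3.2
→ Q = 9100·(96.70 − 3.2)/(3.2 − 0) = 265900 L/s.

266000 L/s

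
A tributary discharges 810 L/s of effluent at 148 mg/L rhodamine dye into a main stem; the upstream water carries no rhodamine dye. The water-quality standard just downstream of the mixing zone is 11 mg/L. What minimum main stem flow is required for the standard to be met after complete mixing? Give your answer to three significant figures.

10100 L/s

Set C_mix = 11: (Q·0 + 810.0·148.0) / (Q + 810.0) = 11
→ Q = 810.0·(148.0 − 11)/(11 − 0) = 10090 L/s.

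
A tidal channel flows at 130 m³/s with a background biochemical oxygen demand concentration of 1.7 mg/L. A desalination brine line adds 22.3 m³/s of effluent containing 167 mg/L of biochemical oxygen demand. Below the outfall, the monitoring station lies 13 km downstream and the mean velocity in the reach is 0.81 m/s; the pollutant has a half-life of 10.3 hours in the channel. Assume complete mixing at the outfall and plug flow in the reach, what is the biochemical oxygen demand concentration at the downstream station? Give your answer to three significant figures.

Flow-weighted average: C = (130.0·1.700 + 22.30·167.0) / 152.3 = 3945/152.3 = 25.90 mg/L.
Travel time t = 13·1000 / 0.81 = 16050 s = 4.458 h.
Half-life 10.3 h → k = ln 2 / 10.3 = 0.06730 h⁻¹ = 1.615 d⁻¹.
First-order decay: C = 25.90·exp(−k·t) = 25.90·0.7408 = 19.19 mg/L.

19.2 mg/L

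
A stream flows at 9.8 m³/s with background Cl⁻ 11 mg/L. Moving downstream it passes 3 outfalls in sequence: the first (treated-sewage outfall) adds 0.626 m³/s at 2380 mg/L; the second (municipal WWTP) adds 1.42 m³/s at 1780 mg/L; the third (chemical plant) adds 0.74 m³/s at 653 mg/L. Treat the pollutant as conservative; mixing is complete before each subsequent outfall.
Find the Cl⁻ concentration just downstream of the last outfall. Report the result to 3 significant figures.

366 mg/L

After outfall 1: Q = 9.800 + 0.6260 = 10.43 m³/s; C = (9.800·11.00 + 0.6260·2380)/10.43 = 153.2 mg/L.
After outfall 2: Q = 10.43 + 1.420 = 11.85 m³/s; C = (10.43·153.2 + 1.420·1780)/11.85 = 348.2 mg/L.
After outfall 3: Q = 11.85 + 0.7400 = 12.59 m³/s; C = (11.85·348.2 + 0.7400·653.0)/12.59 = 366.2 mg/L.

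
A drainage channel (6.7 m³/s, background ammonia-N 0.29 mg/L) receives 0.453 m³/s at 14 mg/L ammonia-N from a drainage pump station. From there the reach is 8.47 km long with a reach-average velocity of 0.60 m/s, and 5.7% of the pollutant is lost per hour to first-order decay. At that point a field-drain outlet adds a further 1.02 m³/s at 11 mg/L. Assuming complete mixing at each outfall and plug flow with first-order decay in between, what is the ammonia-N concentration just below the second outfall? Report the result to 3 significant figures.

Flow-weighted average: C = (6.700·0.2900 + 0.4530·14.00) / 7.153 = 8.285/7.153 = 1.158 mg/L; combined flow 7.153 m³/s.
Travel time t = 8.47·1000 / 0.60 = 14120 s = 3.921 h.
5.7%/h lost → k = −ln(1 − 0.057) = 0.05869 h⁻¹.
After decay, C = 1.158 × e^(−kt) = 1.158 × 0.7944 = 0.9201 mg/L.
Second outfall: C = (7.153·0.9201 + 1.020·11.00)/8.173 = 2.178 mg/L.

2.18 mg/L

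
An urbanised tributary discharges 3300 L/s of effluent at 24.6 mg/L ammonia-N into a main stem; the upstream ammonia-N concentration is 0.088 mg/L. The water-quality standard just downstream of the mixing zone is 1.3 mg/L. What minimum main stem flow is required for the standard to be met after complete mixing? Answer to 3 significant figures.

Set C_mix = 1.3: (Q·0.08800 + 3300·24.60) / (Q + 3300) = 1.3
→ Q = 3300·(24.60 − 1.3)/(1.3 − 0.08800) = 63440 L/s.

63400 L/s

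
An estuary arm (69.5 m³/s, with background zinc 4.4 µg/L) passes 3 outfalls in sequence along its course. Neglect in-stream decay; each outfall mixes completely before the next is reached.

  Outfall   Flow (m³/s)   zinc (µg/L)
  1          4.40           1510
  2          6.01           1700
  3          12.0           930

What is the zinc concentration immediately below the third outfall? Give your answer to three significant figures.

After outfall 1: Q = 69.50 + 4.400 = 73.90 m³/s; C = (69.50·4.400 + 4.400·1510)/73.90 = 94.04 µg/L.
After outfall 2: Q = 73.90 + 6.010 = 79.91 m³/s; C = (73.90·94.04 + 6.010·1700)/79.91 = 214.8 µg/L.
After outfall 3: Q = 79.91 + 12.00 = 91.91 m³/s; C = (79.91·214.8 + 12.00·930.0)/91.91 = 308.2 µg/L.

308 µg/L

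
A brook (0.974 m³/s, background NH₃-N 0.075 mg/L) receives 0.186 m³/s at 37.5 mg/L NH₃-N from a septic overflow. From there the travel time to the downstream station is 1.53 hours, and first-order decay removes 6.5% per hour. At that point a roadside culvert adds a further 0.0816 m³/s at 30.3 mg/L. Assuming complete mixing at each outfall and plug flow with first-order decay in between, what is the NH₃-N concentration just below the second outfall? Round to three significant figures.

Flow-weighted average: C = (0.9740·0.07500 + 0.1860·37.50) / 1.160 = 7.048/1.160 = 6.076 mg/L; combined flow 1.160 m³/s.
6.5%/h lost → k = −ln(1 − 0.065) = 0.06721 h⁻¹.
First-order decay: C = 6.076·exp(−k·t) = 6.076·0.9023 = 5.482 mg/L.
Second outfall: C = (1.160·5.482 + 0.08160·30.30)/1.242 = 7.113 mg/L.

7.11 mg/L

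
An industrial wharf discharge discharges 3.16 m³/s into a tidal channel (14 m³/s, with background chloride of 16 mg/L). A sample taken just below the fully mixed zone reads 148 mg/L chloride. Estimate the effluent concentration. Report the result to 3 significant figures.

Mass balance: 14.00·16.00 + 3.160·Cₑ = 17.16·148.0
→ Cₑ = (17.16·148.0 − 14.00·16.00) / 3.160 = 732.8 mg/L.

733 mg/L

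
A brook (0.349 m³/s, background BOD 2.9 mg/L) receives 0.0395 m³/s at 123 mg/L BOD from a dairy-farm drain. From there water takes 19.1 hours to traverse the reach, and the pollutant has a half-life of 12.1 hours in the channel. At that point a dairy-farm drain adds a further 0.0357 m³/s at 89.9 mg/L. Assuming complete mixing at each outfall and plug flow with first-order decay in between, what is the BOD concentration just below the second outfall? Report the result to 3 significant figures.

After mixing, C = (0.3490·2.900 + 0.03950·123.0) / 0.3885 = 5.871/0.3885 = 15.11 mg/L; combined flow 0.3885 m³/s.
Half-life 12.1 h → k = ln 2 / 12.1 = 0.05728 h⁻¹ = 1.375 d⁻¹.
First-order decay: C = 15.11·exp(−k·t) = 15.11·0.3348 = 5.060 mg/L.
At the second outfall, C = (0.3885·5.060 + 0.03570·89.90) / (0.3885 + 0.03570) = 12.20 mg/L.

12.2 mg/L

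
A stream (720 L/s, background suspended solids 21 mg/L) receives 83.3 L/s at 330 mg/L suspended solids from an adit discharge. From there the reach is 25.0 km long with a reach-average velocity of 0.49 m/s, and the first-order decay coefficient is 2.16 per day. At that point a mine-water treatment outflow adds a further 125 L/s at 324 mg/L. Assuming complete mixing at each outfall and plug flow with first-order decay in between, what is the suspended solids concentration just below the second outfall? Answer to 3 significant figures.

Flow-weighted average: C = (720.0·21.00 + 83.30·330.0) / 803.3 = 42610/803.3 = 53.04 mg/L; combined flow 803.3 L/s.
Travel time t = 25.0·1000 / 0.49 = 51020 s = 14.17 h.
Applying C = C₀e^(−kt): 53.04 × 0.2793 = 14.81 mg/L.
At the second outfall, C = (803.3·14.81 + 125.0·324.0) / (803.3 + 125.0) = 56.45 mg/L.

56.4 mg/L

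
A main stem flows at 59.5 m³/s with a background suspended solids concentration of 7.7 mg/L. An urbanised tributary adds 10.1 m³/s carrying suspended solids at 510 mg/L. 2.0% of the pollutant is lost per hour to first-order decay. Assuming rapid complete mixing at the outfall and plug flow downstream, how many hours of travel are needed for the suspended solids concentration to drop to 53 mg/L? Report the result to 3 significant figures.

Flow-weighted average: C = (59.50·7.700 + 10.10·510.0) / 69.60 = 5609/69.60 = 80.59 mg/L.
2.0%/h lost → k = −ln(1 − 0.02) = 0.02020 h⁻¹.
80.59·exp(−k·t) = 53 → t = ln(80.59/53)/k = 74680 s = 20.74 h.

20.7 h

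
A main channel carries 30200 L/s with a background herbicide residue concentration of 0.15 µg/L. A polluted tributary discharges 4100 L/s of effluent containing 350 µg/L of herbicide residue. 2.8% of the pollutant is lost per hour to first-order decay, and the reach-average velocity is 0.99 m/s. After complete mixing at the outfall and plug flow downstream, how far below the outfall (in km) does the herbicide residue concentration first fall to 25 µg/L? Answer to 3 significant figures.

After mixing, C = (30200·0.1500 + 4100·350.0) / 34300 = 1440000/34300 = 41.97 µg/L.
2.8%/h lost → k = −ln(1 − 0.028) = 0.02840 h⁻¹.
Set 41.97·exp(−k·t) = 25 → t = ln(41.97/25)/k = 65670 s = 18.24 h.
Distance = v·t = 0.99·65670 = 65010 m = 65.01 km.

65.0 km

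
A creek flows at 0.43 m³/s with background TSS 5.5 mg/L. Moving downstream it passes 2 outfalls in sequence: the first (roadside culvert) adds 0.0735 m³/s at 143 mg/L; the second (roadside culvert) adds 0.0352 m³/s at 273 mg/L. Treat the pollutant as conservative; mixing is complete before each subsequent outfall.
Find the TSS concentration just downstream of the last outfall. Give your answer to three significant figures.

41.7 mg/L

Below outfall 1: Q → 0.5035 m³/s, C = (0.4300·5.500 + 0.07350·143.0)/0.5035 = 25.57 mg/L.
Below outfall 2: Q → 0.5387 m³/s, C = (0.5035·25.57 + 0.03520·273.0)/0.5387 = 41.74 mg/L.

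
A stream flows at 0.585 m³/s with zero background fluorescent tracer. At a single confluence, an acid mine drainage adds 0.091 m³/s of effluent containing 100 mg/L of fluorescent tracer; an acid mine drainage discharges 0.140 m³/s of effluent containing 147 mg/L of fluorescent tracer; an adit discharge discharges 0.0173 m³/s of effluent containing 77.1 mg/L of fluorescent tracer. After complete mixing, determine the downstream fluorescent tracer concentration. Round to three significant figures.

Flow-weighted average: C = (0.5850·0 + 0.09100·100.0 + 0.1400·147.0 + 0.01730·77.10) / 0.8333 = 31.01/0.8333 = 37.22 mg/L.

37.2 mg/L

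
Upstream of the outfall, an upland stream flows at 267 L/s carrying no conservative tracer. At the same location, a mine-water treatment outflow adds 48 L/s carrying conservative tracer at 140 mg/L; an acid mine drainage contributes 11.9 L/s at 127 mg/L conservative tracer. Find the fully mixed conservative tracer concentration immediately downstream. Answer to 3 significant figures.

25.2 mg/L

Mixed concentration C = ΣQC/ΣQ = (267.0·0 + 48.00·140.0 + 11.90·127.0) / 326.9 = 8231/326.9 = 25.18 mg/L.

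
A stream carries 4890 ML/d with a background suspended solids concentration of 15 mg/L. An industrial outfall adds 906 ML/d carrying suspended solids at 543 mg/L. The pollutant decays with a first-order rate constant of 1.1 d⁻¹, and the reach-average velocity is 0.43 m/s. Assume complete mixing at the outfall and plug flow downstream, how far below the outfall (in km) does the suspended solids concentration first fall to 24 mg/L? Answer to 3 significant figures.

Conservation of mass: C = (4890·15.00 + 906.0·543.0) / 5796 = 565300/5796 = 97.53 mg/L.
Set 97.53·exp(−k·t) = 24 → t = ln(97.53/24)/k = 110100 s = 30.59 h.
Distance = v·t = 0.43·110100 = 47360 m = 47.36 km.

47.4 km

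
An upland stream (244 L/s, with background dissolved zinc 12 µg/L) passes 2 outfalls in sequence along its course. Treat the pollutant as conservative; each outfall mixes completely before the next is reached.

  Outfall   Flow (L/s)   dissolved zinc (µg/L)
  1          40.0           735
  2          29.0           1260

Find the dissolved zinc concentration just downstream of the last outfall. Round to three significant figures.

Outfall 1: combined Q = 284.0 L/s; C = (244.0·12.00 + 40.00·735.0)/284.0 = 113.8 µg/L.
Outfall 2: combined Q = 313.0 L/s; C = (284.0·113.8 + 29.00·1260)/313.0 = 220.0 µg/L.

220 µg/L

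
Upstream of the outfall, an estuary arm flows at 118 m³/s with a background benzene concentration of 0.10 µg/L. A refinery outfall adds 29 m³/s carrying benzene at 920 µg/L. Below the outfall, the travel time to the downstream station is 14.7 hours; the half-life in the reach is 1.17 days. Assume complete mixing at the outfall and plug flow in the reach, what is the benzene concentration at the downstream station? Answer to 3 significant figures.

126 µg/L

Mixed concentration C = ΣQC/ΣQ = (118.0·0.1000 + 29.00·920.0) / 147.0 = 26690/147.0 = 181.6 µg/L.
Half-life 1.17 d → k = ln 2 / 1.17 = 0.5924 d⁻¹.
Applying C = C₀e^(−kt): 181.6 × 0.6957 = 126.3 µg/L.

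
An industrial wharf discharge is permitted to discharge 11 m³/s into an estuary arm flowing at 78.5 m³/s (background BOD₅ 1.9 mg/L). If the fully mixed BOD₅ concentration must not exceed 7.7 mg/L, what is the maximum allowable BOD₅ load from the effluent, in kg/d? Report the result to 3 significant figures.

Mass balance at the limit: 78.50·1.900 + 11.00·Cₑ = 89.50·7.7 → Cₑ = 49.09 mg/L.
Load = 11.00 m³/s × 49.09 g/m³ × 86 400 s/d = 46660 kg/d.

46700 kg/d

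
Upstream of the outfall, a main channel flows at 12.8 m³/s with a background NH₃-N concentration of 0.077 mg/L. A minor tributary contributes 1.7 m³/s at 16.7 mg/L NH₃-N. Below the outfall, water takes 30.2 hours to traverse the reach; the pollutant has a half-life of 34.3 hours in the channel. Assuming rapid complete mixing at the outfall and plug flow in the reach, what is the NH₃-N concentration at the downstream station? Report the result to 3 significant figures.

1.10 mg/L

Flow-weighted average: C = (12.80·0.07700 + 1.700·16.70) / 14.50 = 29.38/14.50 = 2.026 mg/L.
Half-life 34.3 h → k = ln 2 / 34.3 = 0.02021 h⁻¹ = 0.4850 d⁻¹.
Applying C = C₀e^(−kt): 2.026 × 0.5432 = 1.100 mg/L.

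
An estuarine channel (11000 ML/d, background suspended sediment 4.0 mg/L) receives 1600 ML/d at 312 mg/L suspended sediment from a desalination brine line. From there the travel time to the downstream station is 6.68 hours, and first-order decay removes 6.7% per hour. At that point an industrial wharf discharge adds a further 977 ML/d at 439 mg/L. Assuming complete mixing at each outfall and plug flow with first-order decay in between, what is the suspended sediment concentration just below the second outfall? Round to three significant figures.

56.8 mg/L

Flow-weighted average: C = (11000·4.000 + 1600·312.0) / 12600 = 543200/12600 = 43.11 mg/L; combined flow 12600 ML/d.
6.7%/h lost → k = −ln(1 − 0.067) = 0.06935 h⁻¹.
First-order decay: C = 43.11·exp(−k·t) = 43.11·0.6292 = 27.13 mg/L.
At the second outfall, C = (12600·27.13 + 977.0·439.0) / (12600 + 977.0) = 56.77 mg/L.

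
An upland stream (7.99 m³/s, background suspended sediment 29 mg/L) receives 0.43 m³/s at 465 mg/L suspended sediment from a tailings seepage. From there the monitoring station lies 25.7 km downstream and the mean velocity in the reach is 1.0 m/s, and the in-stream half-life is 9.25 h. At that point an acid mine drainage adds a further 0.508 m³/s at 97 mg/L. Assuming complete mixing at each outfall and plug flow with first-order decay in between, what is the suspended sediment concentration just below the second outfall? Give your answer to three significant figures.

Mixed concentration C = ΣQC/ΣQ = (7.990·29.00 + 0.4300·465.0) / 8.420 = 431.7/8.420 = 51.27 mg/L; combined flow 8.420 m³/s.
Travel time t = 25.7·1000 / 1.0 = 25700 s = 7.139 h.
Half-life 9.25 h → k = ln 2 / 9.25 = 0.07493 h⁻¹ = 1.798 d⁻¹.
After decay, C = 51.27 × e^(−kt) = 51.27 × 0.5857 = 30.03 mg/L.
At the second outfall, C = (8.420·30.03 + 0.5080·97.00) / (8.420 + 0.5080) = 33.84 mg/L.

33.8 mg/L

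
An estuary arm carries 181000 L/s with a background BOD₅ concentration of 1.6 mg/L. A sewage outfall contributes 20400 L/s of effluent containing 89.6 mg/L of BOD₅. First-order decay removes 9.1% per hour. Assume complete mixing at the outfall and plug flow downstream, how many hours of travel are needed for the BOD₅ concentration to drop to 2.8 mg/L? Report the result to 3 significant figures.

After mixing, C = (181000·1.600 + 20400·89.60) / 201400 = 2117000/201400 = 10.51 mg/L.
9.1%/h lost → k = −ln(1 − 0.091) = 0.09541 h⁻¹.
10.51·exp(−k·t) = 2.8 → t = ln(10.51/2.8)/k = 49920 s = 13.87 h.

13.9 h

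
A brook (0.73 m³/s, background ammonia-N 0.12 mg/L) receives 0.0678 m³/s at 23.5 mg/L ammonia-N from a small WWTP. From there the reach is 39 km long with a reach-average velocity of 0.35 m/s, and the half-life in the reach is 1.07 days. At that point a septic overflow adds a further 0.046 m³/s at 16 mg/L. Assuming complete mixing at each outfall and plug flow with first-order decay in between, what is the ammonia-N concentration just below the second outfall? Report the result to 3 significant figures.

1.74 mg/L

Mixed concentration C = ΣQC/ΣQ = (0.7300·0.1200 + 0.06780·23.50) / 0.7978 = 1.681/0.7978 = 2.107 mg/L; combined flow 0.7978 m³/s.
Travel time t = 39·1000 / 0.35 = 111400 s = 30.95 h.
Half-life 1.07 d → k = ln 2 / 1.07 = 0.6478 d⁻¹.
After decay, C = 2.107 × e^(−kt) = 2.107 × 0.4337 = 0.9137 mg/L.
Second outfall: C = (0.7978·0.9137 + 0.04600·16.00)/0.8438 = 1.736 mg/L.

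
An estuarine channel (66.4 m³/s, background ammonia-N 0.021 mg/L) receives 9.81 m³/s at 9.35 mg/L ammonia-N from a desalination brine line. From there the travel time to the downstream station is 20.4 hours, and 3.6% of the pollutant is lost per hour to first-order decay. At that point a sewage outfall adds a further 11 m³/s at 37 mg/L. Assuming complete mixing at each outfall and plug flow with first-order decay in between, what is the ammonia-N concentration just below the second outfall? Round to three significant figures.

5.17 mg/L

Conservation of mass: C = (66.40·0.02100 + 9.810·9.350) / 76.21 = 93.12/76.21 = 1.222 mg/L; combined flow 76.21 m³/s.
3.6%/h lost → k = −ln(1 − 0.036) = 0.03666 h⁻¹.
Applying C = C₀e^(−kt): 1.222 × 0.4733 = 0.5784 mg/L.
Second outfall: C = (76.21·0.5784 + 11.00·37.00)/87.21 = 5.172 mg/L.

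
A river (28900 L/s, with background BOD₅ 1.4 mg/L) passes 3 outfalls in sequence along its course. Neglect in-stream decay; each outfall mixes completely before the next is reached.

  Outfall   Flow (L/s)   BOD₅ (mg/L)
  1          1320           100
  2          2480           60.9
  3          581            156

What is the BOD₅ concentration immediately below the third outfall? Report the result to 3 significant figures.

12.4 mg/L

Below outfall 1: Q → 30220 L/s, C = (28900·1.400 + 1320·100.0)/30220 = 5.707 mg/L.
Below outfall 2: Q → 32700 L/s, C = (30220·5.707 + 2480·60.90)/32700 = 9.893 mg/L.
Below outfall 3: Q → 33280 L/s, C = (32700·9.893 + 581.0·156.0)/33280 = 12.44 mg/L.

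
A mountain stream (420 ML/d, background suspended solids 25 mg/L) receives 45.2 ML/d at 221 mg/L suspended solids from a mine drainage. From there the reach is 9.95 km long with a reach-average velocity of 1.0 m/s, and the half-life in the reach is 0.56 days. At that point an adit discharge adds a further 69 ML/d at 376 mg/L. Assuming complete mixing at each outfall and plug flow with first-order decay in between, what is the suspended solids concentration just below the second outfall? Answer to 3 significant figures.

Conservation of mass: C = (420.0·25.00 + 45.20·221.0) / 465.2 = 20490/465.2 = 44.04 mg/L; combined flow 465.2 ML/d.
Travel time t = 9.95·1000 / 1.0 = 9950 s = 2.764 h.
Half-life 0.56 d → k = ln 2 / 0.56 = 1.238 d⁻¹.
First-order decay: C = 44.04·exp(−k·t) = 44.04·0.8672 = 38.19 mg/L.
Second outfall: C = (465.2·38.19 + 69.00·376.0)/534.2 = 81.83 mg/L.

81.8 mg/L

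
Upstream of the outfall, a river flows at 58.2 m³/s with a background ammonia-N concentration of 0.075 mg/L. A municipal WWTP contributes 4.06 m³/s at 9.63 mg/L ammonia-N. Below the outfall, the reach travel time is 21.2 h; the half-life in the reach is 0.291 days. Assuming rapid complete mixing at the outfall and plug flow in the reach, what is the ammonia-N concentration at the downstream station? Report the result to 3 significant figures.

0.0851 mg/L

After mixing, C = (58.20·0.07500 + 4.060·9.630) / 62.26 = 43.46/62.26 = 0.6981 mg/L.
Half-life 0.291 d → k = ln 2 / 0.291 = 2.382 d⁻¹.
First-order decay: C = 0.6981·exp(−k·t) = 0.6981·0.1220 = 0.08514 mg/L.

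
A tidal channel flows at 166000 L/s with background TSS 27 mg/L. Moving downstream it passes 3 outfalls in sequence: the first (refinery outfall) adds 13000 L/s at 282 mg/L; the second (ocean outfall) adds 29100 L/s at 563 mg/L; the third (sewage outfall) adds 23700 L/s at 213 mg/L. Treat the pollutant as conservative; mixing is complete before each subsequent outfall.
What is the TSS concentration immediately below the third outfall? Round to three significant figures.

128 mg/L

Below outfall 1: Q → 179000 L/s, C = (166000·27.00 + 13000·282.0)/179000 = 45.52 mg/L.
Below outfall 2: Q → 208100 L/s, C = (179000·45.52 + 29100·563.0)/208100 = 117.9 mg/L.
Below outfall 3: Q → 231800 L/s, C = (208100·117.9 + 23700·213.0)/231800 = 127.6 mg/L.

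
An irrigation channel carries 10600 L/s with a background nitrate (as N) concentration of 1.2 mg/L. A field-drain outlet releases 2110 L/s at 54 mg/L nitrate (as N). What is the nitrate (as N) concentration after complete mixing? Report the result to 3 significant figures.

9.97 mg/L

Mass balance: C = (10600·1.200 + 2110·54.00) / 12710 = 126700/12710 = 9.965 mg/L.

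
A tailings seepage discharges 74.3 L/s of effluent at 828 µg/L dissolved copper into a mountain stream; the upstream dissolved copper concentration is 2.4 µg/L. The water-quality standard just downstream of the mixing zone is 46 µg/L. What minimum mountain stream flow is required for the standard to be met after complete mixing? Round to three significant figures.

1330 L/s

Set C_mix = 46: (Q·2.400 + 74.30·828.0) / (Q + 74.30) = 46
→ Q = 74.30·(828.0 − 46)/(46 − 2.400) = 1333 L/s.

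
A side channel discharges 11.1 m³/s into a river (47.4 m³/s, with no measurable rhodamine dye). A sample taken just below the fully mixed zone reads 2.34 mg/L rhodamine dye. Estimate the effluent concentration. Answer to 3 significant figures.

Mass balance: 47.40·0 + 11.10·Cₑ = 58.50·2.340
→ Cₑ = (58.50·2.340 − 47.40·0) / 11.10 = 12.33 mg/L.

12.3 mg/L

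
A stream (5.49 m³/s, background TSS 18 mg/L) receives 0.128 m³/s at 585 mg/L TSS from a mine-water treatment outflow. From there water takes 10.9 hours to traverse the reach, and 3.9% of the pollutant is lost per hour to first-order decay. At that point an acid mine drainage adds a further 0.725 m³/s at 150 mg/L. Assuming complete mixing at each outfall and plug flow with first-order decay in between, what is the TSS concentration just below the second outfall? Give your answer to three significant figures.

34.9 mg/L

After mixing, C = (5.490·18.00 + 0.1280·585.0) / 5.618 = 173.7/5.618 = 30.92 mg/L; combined flow 5.618 m³/s.
3.9%/h lost → k = −ln(1 − 0.039) = 0.03978 h⁻¹.
Decay over the reach: 30.92·exp(−kt) = 30.92·0.6482 = 20.04 mg/L.
Second outfall: C = (5.618·20.04 + 0.7250·150.0)/6.343 = 34.89 mg/L.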